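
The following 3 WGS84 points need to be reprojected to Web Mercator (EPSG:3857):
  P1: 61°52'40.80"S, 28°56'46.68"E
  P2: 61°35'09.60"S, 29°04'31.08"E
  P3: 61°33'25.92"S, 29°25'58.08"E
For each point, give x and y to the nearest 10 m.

Web Mercator: x = R·λ, y = R·ln tan(π/4+φ/2), R = 6378137 m.
P1 (-61.8780°, 28.9463°) → (3222287.376, -8830272.325) m.
P2 (-61.5860°, 29.0753°) → (3236647.591, -8761636.730) m.
P3 (-61.5572°, 29.4328°) → (3276444.309, -8754902.284) m.

P1: x 3222290 m, y -8830270 m; P2: x 3236650 m, y -8761640 m; P3: x 3276440 m, y -8754900 m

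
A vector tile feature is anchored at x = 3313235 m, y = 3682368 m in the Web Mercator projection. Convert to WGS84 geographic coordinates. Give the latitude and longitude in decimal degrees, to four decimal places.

lat 31.3813°, lon 29.7633°

R = 6378137 m. λ = x/R = 29.76329640°.
φ = 2·arctan(exp(y/R)) − 90° = 2·arctan(1.78130) − 90° = 31.38130119°.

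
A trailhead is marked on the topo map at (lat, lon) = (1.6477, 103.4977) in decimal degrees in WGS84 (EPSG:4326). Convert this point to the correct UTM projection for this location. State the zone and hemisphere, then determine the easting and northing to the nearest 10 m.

Longitude 103.4977° lies in the 6° band [102°, 108°), giving zone 48; latitude is north of the equator, so 48N.
Zone 48 central meridian λ₀ = 6×48 − 183 = 105°; Δλ = -1.5023°.
Transverse Mercator on WGS84 with k₀ = 0.9996 gives E = 332881.034 m, N = 182183.870 m.

Zone 48N: E 332880 m, N 182180 m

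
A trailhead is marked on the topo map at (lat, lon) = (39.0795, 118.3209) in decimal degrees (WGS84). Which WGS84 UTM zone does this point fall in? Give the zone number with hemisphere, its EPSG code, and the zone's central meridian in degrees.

Zone 50N (EPSG:32650), central meridian 117°

UTM zone = ⌊(λ + 180)/6⌋ + 1; 118.3209° ∈ [114°, 120°) → zone 50.
Hemisphere: N (φ ≥ 0).
Central meridian λ₀ = 6×50 − 183 = 117°.
EPSG code: 32650.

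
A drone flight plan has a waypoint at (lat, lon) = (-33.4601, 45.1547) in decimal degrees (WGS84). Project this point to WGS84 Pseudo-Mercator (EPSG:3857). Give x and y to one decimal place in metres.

Web Mercator is spherical with R = a = 6378137 m.
x = R·λ = 6378137 × 0.788098188 = 5026598.211 m.
y = R·ln tan(π/4 + φ/2) = 6378137 × -0.620327691 = -3956534.998 m.

x 5026598.2 m, y -3956535.0 m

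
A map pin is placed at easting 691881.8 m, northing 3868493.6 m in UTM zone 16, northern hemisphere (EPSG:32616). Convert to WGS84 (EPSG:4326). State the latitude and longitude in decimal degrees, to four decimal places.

lat 34.9408°, lon -84.8989°

Zone 16N: λ₀ = -87°, k₀ = 0.9996, false easting 500000 m.
Meridian distance M = (N − FN)/k₀ = 3870041.6 m.
Inverse transverse Mercator on WGS84 gives φ = 34.94080010°, λ = -84.89889948°.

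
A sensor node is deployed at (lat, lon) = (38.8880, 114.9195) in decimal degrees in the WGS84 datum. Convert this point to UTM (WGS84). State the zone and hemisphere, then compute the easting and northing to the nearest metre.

Zone 50N: E 319554 m, N 4306405 m

Longitude 114.9195° lies in the 6° band [114°, 120°), giving zone 50; latitude is north of the equator, so 50N.
Zone 50 central meridian λ₀ = 6×50 − 183 = 117°; Δλ = -2.0805°.
Transverse Mercator on WGS84 with k₀ = 0.9996 gives E = 319553.698 m, N = 4306405.210 m.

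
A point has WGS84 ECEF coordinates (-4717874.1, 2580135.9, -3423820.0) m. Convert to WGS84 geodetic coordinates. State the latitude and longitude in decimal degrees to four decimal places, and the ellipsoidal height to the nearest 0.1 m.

λ = atan2(Y, X) = 151.32640009°; p = √(X²+Y²) = 5377307.6 m.
Bowring's method on WGS84 (a = 6378137 m, b = 6356752.314 m) gives φ = -32.66010016°, h = 2846.408 m.

lat -32.6601°, lon 151.3264°, h 2846.4 m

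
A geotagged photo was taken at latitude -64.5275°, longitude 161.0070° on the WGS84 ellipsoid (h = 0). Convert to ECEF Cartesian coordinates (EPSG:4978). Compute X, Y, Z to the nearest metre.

X -2600862 m, Y 895193 m, Z -5735250 m

WGS84: a = 6378137 m, e² = 0.006694380; N(φ) = a/√(1−e²sin²φ) = 6395608.535 m.
X = (N+h)·cosφ·cosλ = -2600861.753 m; Y = (N+h)·cosφ·sinλ = 895193.106 m; Z = (N(1−e²)+h)·sinφ = -5735250.310 m.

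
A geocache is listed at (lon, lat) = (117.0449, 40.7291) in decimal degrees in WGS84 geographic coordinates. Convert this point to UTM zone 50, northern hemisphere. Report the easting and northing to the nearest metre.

E 503792 m, N 4508686 m

Zone 50 central meridian λ₀ = 6×50 − 183 = 117°; Δλ = +0.0449°.
Transverse Mercator on WGS84 with k₀ = 0.9996 gives E = 503791.577 m, N = 4508686.270 m.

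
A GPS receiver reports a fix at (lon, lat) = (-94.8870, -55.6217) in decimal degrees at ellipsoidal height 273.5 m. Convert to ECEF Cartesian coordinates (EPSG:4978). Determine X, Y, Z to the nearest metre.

X -307525 m, Y -3596714 m, Z -5241000 m

WGS84: a = 6378137 m, e² = 0.006694380; N(φ) = a/√(1−e²sin²φ) = 6392729.011 m.
X = (N+h)·cosφ·cosλ = -307525.143 m; Y = (N+h)·cosφ·sinλ = -3596714.377 m; Z = (N(1−e²)+h)·sinφ = -5241000.040 m.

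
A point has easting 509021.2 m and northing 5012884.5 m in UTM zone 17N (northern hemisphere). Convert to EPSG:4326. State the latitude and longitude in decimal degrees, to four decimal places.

Zone 17N: λ₀ = -81°, k₀ = 0.9996, false easting 500000 m.
Meridian distance M = (N − FN)/k₀ = 5014890.5 m.
Inverse transverse Mercator on WGS84 gives φ = 45.26940031°, λ = -80.88499980°.

lat 45.2694°, lon -80.8850°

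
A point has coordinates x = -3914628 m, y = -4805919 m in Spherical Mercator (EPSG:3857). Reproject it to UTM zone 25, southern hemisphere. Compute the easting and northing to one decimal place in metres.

Web Mercator inverse (R = 6378137 m) → φ = -39.58570193°, λ = -35.16570164°.
UTM 25S forward: E = 314015.579 m, N = 5615983.725 m.

E 314015.6 m, N 5615983.7 m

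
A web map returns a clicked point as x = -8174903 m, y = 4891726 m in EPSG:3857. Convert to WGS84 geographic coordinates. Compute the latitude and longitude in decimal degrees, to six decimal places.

lat 40.177200°, lon -73.436403°

R = 6378137 m. λ = x/R = -73.43640311°.
φ = 2·arctan(exp(y/R)) − 90° = 2·arctan(2.15319) − 90° = 40.17719992°.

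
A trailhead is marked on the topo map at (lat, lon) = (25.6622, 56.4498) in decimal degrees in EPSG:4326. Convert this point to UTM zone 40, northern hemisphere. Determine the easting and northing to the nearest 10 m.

Zone 40 central meridian λ₀ = 6×40 − 183 = 57°; Δλ = -0.5502°.
Transverse Mercator on WGS84 with k₀ = 0.9996 gives E = 444780.212 m, N = 2838390.317 m.

E 444780 m, N 2838390 m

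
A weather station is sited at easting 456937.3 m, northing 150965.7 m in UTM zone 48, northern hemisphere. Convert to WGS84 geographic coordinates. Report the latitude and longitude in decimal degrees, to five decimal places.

lat 1.36580°, lon 104.61290°

Zone 48N: λ₀ = 105°, k₀ = 0.9996, false easting 500000 m.
Meridian distance M = (N − FN)/k₀ = 151026.1 m.
Inverse transverse Mercator on WGS84 gives φ = 1.36580008°, λ = 104.61290011°.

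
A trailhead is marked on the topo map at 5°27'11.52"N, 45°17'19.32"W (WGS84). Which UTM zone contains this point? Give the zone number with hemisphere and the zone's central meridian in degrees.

UTM zone = ⌊(λ + 180)/6⌋ + 1; -45.2887° ∈ [-48°, -42°) → zone 23.
Hemisphere: N (φ ≥ 0).
Central meridian λ₀ = 6×23 − 183 = -45°.

Zone 23N, central meridian -45°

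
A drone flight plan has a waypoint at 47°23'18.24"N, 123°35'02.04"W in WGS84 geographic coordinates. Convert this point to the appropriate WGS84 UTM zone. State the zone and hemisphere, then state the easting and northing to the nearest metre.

Longitude -123.5839° lies in the 6° band [-126°, -120°), giving zone 10; latitude is north of the equator, so 10N.
Zone 10 central meridian λ₀ = 6×10 − 183 = -123°; Δλ = -0.5839°.
Transverse Mercator on WGS84 with k₀ = 0.9996 gives E = 455931.446 m, N = 5248492.327 m.

Zone 10N: E 455931 m, N 5248492 m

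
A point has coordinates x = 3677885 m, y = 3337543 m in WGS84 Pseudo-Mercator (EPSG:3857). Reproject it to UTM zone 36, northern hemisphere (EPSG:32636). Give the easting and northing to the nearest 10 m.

E 503810 m, N 3174770 m

Web Mercator inverse (R = 6378137 m) → φ = 28.70019788°, λ = 33.03900309°.
UTM 36N forward: E = 503809.808 m, N = 3174771.473 m.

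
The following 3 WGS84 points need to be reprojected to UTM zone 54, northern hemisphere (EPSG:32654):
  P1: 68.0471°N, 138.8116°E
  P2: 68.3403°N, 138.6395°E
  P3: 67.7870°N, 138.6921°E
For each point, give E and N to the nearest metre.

P1: E 408716 m, N 7549733 m; P2: E 402791 m, N 7582667 m; P3: E 402651 m, N 7520932 m

UTM zone 54N: λ₀ = 141°, k₀ = 0.9996.
P1 (68.0471°, 138.8116°) → (408716.363, 7549732.672) m.
P2 (68.3403°, 138.6395°) → (402790.809, 7582666.890) m.
P3 (67.7870°, 138.6921°) → (402651.272, 7520932.437) m.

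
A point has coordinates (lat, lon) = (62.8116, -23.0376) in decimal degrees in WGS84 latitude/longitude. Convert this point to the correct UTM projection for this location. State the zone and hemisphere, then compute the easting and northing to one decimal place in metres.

Zone 27N: E 396138.5 m, N 6966241.5 m

Longitude -23.0376° lies in the 6° band [-24°, -18°), giving zone 27; latitude is north of the equator, so 27N.
Zone 27 central meridian λ₀ = 6×27 − 183 = -21°; Δλ = -2.0376°.
Transverse Mercator on WGS84 with k₀ = 0.9996 gives E = 396138.536 m, N = 6966241.515 m.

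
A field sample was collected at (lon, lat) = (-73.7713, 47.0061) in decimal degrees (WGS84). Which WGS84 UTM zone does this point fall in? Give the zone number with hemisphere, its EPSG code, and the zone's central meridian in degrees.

UTM zone = ⌊(λ + 180)/6⌋ + 1; -73.7713° ∈ [-78°, -72°) → zone 18.
Hemisphere: N (φ ≥ 0).
Central meridian λ₀ = 6×18 − 183 = -75°.
EPSG code: 32618.

Zone 18N (EPSG:32618), central meridian -75°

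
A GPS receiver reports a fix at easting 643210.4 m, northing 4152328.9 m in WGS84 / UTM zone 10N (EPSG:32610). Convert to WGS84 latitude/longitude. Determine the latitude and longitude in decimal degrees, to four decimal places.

Zone 10N: λ₀ = -123°, k₀ = 0.9996, false easting 500000 m.
Meridian distance M = (N − FN)/k₀ = 4153990.5 m.
Inverse transverse Mercator on WGS84 gives φ = 37.50680045°, λ = -121.37970037°.

lat 37.5068°, lon -121.3797°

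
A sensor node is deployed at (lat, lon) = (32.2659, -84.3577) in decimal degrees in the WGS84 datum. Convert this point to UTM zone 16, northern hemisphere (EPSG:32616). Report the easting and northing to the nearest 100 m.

E 748900 m, N 3573000 m

Zone 16 central meridian λ₀ = 6×16 − 183 = -87°; Δλ = +2.6423°.
Transverse Mercator on WGS84 with k₀ = 0.9996 gives E = 748894.628 m, N = 3572974.477 m.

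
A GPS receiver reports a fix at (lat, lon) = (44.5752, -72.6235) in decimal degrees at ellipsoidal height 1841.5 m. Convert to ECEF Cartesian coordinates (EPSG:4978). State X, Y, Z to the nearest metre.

X 1359499 m, Y -4344412 m, Z 4455137 m

WGS84: a = 6378137 m, e² = 0.006694380; N(φ) = a/√(1−e²sin²φ) = 6388679.220 m.
X = (N+h)·cosφ·cosλ = 1359499.474 m; Y = (N+h)·cosφ·sinλ = -4344411.655 m; Z = (N(1−e²)+h)·sinφ = 4455137.019 m.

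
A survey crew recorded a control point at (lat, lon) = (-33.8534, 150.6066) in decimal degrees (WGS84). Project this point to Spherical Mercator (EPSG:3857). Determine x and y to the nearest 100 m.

Web Mercator is spherical with R = a = 6378137 m.
x = R·λ = 6378137 × 2.628581045 = 16765450.022 m.
y = R·ln tan(π/4 + φ/2) = 6378137 × -0.628574484 = -4009134.173 m.

x 16765500 m, y -4009100 m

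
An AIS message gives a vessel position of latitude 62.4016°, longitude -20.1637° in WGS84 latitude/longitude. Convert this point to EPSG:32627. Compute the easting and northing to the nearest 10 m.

E 543220 m, N 6919200 m

Zone 27 central meridian λ₀ = 6×27 − 183 = -21°; Δλ = +0.8363°.
Transverse Mercator on WGS84 with k₀ = 0.9996 gives E = 543224.585 m, N = 6919199.666 m.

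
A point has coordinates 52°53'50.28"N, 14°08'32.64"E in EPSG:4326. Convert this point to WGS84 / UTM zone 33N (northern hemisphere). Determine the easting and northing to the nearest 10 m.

E 442310 m, N 5861190 m

Zone 33 central meridian λ₀ = 6×33 − 183 = 15°; Δλ = -0.8576°.
Transverse Mercator on WGS84 with k₀ = 0.9996 gives E = 442310.255 m, N = 5861190.453 m.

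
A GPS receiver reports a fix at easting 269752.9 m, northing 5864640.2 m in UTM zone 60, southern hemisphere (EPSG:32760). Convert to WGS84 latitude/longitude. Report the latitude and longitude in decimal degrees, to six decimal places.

lat -37.336400°, lon 174.401000°

Zone 60S: λ₀ = 177°, k₀ = 0.9996, false easting 500000 m, false northing 10000000 m.
Meridian distance M = (N − FN)/k₀ = -4137014.6 m.
Inverse transverse Mercator on WGS84 gives φ = -37.33639994°, λ = 174.40100033°.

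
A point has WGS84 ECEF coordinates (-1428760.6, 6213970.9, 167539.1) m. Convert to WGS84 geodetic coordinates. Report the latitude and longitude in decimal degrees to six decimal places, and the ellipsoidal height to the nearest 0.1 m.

λ = atan2(Y, X) = 102.94880000°; p = √(X²+Y²) = 6376111.0 m.
Bowring's method on WGS84 (a = 6378137 m, b = 6356752.314 m) gives φ = 1.51530024°, h = 189.561 m.

lat 1.515300°, lon 102.948800°, h 189.6 m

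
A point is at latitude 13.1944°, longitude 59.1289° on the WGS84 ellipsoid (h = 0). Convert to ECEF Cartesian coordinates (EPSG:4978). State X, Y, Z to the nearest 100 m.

WGS84: a = 6378137 m, e² = 0.006694380; N(φ) = a/√(1−e²sin²φ) = 6379249.580 m.
X = (N+h)·cosφ·cosλ = 3186836.687 m; Y = (N+h)·cosφ·sinλ = 5330916.380 m; Z = (N(1−e²)+h)·sinφ = 1446352.473 m.

X 3186800 m, Y 5330900 m, Z 1446400 m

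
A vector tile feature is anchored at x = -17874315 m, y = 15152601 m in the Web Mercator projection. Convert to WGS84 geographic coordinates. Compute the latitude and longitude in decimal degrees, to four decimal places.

lat 79.3794°, lon -160.5677°

R = 6378137 m. λ = x/R = -160.56770358°.
φ = 2·arctan(exp(y/R)) − 90° = 2·arctan(10.75864) − 90° = 79.37940003°.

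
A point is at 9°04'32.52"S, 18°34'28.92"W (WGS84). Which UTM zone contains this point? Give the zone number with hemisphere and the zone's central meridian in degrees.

Zone 27S, central meridian -21°

UTM zone = ⌊(λ + 180)/6⌋ + 1; -18.5747° ∈ [-24°, -18°) → zone 27.
Hemisphere: S (φ < 0).
Central meridian λ₀ = 6×27 − 183 = -21°.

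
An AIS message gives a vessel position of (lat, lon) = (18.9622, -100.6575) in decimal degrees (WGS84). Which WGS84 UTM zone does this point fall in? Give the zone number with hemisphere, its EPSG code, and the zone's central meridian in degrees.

Zone 14N (EPSG:32614), central meridian -99°

UTM zone = ⌊(λ + 180)/6⌋ + 1; -100.6575° ∈ [-102°, -96°) → zone 14.
Hemisphere: N (φ ≥ 0).
Central meridian λ₀ = 6×14 − 183 = -99°.
EPSG code: 32614.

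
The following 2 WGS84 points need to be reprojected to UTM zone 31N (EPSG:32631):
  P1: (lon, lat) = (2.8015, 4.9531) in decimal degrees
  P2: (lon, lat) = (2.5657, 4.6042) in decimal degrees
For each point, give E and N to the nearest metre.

UTM zone 31N: λ₀ = 3°, k₀ = 0.9996.
P1 (4.9531°, 2.8015°) → (477993.810, 547483.337) m.
P2 (4.6042°, 2.5657°) → (451827.737, 508928.080) m.

P1: E 477994 m, N 547483 m; P2: E 451828 m, N 508928 m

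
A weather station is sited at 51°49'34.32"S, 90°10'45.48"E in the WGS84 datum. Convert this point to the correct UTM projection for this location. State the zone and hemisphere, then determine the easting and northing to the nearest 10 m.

Zone 46S: E 305630 m, N 4254530 m

Longitude 90.1793° lies in the 6° band [90°, 96°), giving zone 46; latitude is south of the equator, so 46S.
Zone 46 central meridian λ₀ = 6×46 − 183 = 93°; Δλ = -2.8207°.
Transverse Mercator on WGS84 with k₀ = 0.9996 gives E = 305626.884 m, N = 4254529.367 m.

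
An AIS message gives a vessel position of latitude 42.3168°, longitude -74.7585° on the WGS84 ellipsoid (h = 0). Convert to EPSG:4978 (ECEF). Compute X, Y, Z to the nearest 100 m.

X 1241700 m, Y -4557200 m, Z 4271700 m

WGS84: a = 6378137 m, e² = 0.006694380; N(φ) = a/√(1−e²sin²φ) = 6387835.174 m.
X = (N+h)·cosφ·cosλ = 1241720.511 m; Y = (N+h)·cosφ·sinλ = -4557242.147 m; Z = (N(1−e²)+h)·sinφ = 4271689.124 m.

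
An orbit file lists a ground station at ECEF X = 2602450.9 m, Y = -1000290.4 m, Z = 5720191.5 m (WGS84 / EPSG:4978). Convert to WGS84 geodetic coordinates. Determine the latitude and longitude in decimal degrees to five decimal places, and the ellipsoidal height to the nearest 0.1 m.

lat 64.16620°, lon -21.02500°, h 2642.8 m

λ = atan2(Y, X) = -21.02500042°; p = √(X²+Y²) = 2788069.5 m.
Bowring's method on WGS84 (a = 6378137 m, b = 6356752.314 m) gives φ = 64.16620030°, h = 2642.800 m.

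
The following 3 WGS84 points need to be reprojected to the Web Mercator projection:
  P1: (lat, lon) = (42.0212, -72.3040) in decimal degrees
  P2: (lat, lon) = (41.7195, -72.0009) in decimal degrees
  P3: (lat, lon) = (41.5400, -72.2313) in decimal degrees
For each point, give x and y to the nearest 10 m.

P1: x -8048840 m, y 5164160 m; P2: x -8015100 m, y 5119050 m; P3: x -8040750 m, y 5092320 m

Web Mercator: x = R·λ, y = R·ln tan(π/4+φ/2), R = 6378137 m.
P1 (42.0212°, -72.3040°) → (-8048844.462, 5164155.630) m.
P2 (41.7195°, -72.0009°) → (-8015103.525, 5119054.074) m.
P3 (41.5400°, -72.2313°) → (-8040751.535, 5092320.804) m.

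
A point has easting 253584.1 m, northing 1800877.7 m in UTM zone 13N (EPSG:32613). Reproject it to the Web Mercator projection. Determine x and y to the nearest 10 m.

Unproject from UTM 13N (λ₀ = -105°) → φ = 16.27620014°, λ = -107.30580035°.
Web Mercator (R = 6378137 m): x = -11945227.055 m, y = 1836730.542 m.

x -11945230 m, y 1836730 m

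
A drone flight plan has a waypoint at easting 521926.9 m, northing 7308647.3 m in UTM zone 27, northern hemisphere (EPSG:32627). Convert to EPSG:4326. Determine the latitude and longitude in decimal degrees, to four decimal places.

Zone 27N: λ₀ = -21°, k₀ = 0.9996, false easting 500000 m.
Meridian distance M = (N − FN)/k₀ = 7311571.9 m.
Inverse transverse Mercator on WGS84 gives φ = 65.89820041°, λ = -20.51879929°.

lat 65.8982°, lon -20.5188°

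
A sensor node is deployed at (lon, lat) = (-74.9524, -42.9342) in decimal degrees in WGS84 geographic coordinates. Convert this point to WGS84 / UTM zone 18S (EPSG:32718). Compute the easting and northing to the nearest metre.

E 503884 m, N 5246491 m

Zone 18 central meridian λ₀ = 6×18 − 183 = -75°; Δλ = +0.0476°.
Transverse Mercator on WGS84 with k₀ = 0.9996 gives E = 503883.935 m, N = 5246491.041 m.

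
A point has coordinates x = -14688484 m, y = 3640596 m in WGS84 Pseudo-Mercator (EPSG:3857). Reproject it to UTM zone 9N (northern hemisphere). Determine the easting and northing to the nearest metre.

Web Mercator inverse (R = 6378137 m) → φ = 31.06040216°, λ = -131.94889678°.
UTM 9N forward: E = 218599.524 m, N = 3440034.316 m.

E 218600 m, N 3440034 m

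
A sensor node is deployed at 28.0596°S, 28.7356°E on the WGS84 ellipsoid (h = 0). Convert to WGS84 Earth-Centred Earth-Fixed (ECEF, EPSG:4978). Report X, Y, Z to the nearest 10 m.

WGS84: a = 6378137 m, e² = 0.006694380; N(φ) = a/√(1−e²sin²φ) = 6382866.037 m.
X = (N+h)·cosφ·cosλ = 4938945.959 m; Y = (N+h)·cosφ·sinλ = 2707983.862 m; Z = (N(1−e²)+h)·sinφ = -2982335.416 m.

X 4938950 m, Y 2707980 m, Z -2982340 m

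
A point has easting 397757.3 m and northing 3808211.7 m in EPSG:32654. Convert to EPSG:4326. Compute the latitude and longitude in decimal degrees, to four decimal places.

Zone 54N: λ₀ = 141°, k₀ = 0.9996, false easting 500000 m.
Meridian distance M = (N − FN)/k₀ = 3809735.6 m.
Inverse transverse Mercator on WGS84 gives φ = 34.41029970°, λ = 139.88750018°.

lat 34.4103°, lon 139.8875°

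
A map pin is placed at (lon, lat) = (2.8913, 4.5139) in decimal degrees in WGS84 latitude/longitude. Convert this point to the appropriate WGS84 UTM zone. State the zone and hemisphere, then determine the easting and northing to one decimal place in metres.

Longitude 2.8913° lies in the 6° band [0°, 6°), giving zone 31; latitude is north of the equator, so 31N.
Zone 31 central meridian λ₀ = 6×31 − 183 = 3°; Δλ = -0.1087°.
Transverse Mercator on WGS84 with k₀ = 0.9996 gives E = 487941.672 m, N = 498932.828 m.

Zone 31N: E 487941.7 m, N 498932.8 m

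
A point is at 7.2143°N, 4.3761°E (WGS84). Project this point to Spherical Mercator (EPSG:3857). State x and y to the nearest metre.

Web Mercator is spherical with R = a = 6378137 m.
x = R·λ = 6378137 × 0.076377353 = 487145.224 m.
y = R·ln tan(π/4 + φ/2) = 6378137 × 0.126247321 = 805222.710 m.

x 487145 m, y 805223 m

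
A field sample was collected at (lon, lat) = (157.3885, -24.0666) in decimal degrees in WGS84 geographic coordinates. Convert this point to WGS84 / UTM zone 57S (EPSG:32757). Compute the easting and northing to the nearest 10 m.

Zone 57 central meridian λ₀ = 6×57 − 183 = 159°; Δλ = -1.6115°.
Transverse Mercator on WGS84 with k₀ = 0.9996 gives E = 336162.549 m, N = 7337460.130 m.

E 336160 m, N 7337460 m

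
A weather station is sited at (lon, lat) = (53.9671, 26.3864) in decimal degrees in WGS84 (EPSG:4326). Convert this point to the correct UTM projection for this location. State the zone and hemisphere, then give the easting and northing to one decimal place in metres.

Longitude 53.9671° lies in the 6° band [48°, 54°), giving zone 39; latitude is north of the equator, so 39N.
Zone 39 central meridian λ₀ = 6×39 − 183 = 51°; Δλ = +2.9671°.
Transverse Mercator on WGS84 with k₀ = 0.9996 gives E = 796042.901 m, N = 2921885.023 m.

Zone 39N: E 796042.9 m, N 2921885.0 m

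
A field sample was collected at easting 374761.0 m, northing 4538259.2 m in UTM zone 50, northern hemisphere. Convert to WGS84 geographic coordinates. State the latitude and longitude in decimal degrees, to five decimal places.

lat 40.98590°, lon 115.51120°

Zone 50N: λ₀ = 117°, k₀ = 0.9996, false easting 500000 m.
Meridian distance M = (N − FN)/k₀ = 4540075.2 m.
Inverse transverse Mercator on WGS84 gives φ = 40.98590042°, λ = 115.51120042°.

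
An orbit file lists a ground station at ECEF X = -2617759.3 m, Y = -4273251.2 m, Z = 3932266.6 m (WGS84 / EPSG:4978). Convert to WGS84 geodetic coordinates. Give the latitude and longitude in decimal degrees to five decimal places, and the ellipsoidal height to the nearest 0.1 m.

lat 38.30750°, lon -121.49130°, h -28.2 m

λ = atan2(Y, X) = -121.49130044°; p = √(X²+Y²) = 5011321.1 m.
Bowring's method on WGS84 (a = 6378137 m, b = 6356752.314 m) gives φ = 38.30750017°, h = -28.220 m.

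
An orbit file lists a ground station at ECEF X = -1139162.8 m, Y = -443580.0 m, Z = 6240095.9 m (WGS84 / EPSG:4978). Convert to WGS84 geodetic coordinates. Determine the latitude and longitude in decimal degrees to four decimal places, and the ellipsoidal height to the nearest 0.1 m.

λ = atan2(Y, X) = -158.72449790°; p = √(X²+Y²) = 1222479.1 m.
Bowring's method on WGS84 (a = 6378137 m, b = 6356752.314 m) gives φ = 78.98809983°, h = 1175.755 m.

lat 78.9881°, lon -158.7245°, h 1175.8 m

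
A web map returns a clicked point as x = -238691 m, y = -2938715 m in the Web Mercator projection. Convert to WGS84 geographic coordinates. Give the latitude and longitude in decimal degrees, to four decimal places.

R = 6378137 m. λ = x/R = -2.14419773°.
φ = 2·arctan(exp(y/R)) − 90° = 2·arctan(0.63081) − 90° = -25.51159853°.

lat -25.5116°, lon -2.1442°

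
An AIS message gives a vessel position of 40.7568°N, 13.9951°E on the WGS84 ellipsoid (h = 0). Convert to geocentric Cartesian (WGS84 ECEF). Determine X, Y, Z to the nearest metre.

WGS84: a = 6378137 m, e² = 0.006694380; N(φ) = a/√(1−e²sin²φ) = 6387255.663 m.
X = (N+h)·cosφ·cosλ = 4694649.270 m; Y = (N+h)·cosφ·sinλ = 1170081.085 m; Z = (N(1−e²)+h)·sinφ = 4142002.658 m.

X 4694649 m, Y 1170081 m, Z 4142003 m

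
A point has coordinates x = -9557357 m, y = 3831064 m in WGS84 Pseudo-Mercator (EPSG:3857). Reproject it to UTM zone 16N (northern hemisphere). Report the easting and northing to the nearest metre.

E 607527 m, N 3598066 m

Web Mercator inverse (R = 6378137 m) → φ = 32.51469808°, λ = -85.85519869°.
UTM 16N forward: E = 607527.234 m, N = 3598065.877 m.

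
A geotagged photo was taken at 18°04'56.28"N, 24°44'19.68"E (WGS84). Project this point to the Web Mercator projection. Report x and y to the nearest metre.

Web Mercator is spherical with R = a = 6378137 m.
x = R·λ = 6378137 × 0.431773513 = 2753910.619 m.
y = R·ln tan(π/4 + φ/2) = 6378137 × 0.320968939 = 2047183.867 m.

x 2753911 m, y 2047184 m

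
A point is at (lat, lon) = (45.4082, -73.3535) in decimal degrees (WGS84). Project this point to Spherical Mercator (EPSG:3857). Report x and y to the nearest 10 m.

Web Mercator is spherical with R = a = 6378137 m.
x = R·λ = 6378137 × -1.280260093 = -8165674.268 m.
y = R·ln tan(π/4 + φ/2) = 6378137 × 0.891485207 = 5686014.781 m.

x -8165670 m, y 5686010 m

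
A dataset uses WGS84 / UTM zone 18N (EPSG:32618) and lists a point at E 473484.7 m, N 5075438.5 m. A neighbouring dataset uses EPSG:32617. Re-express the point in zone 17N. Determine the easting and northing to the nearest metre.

UTM 18N → geographic: φ = 45.83200018°, λ = -75.34140026°.
UTM 17N (λ₀ = -81°) forward: E = 939461.963 m, N = 5090973.002 m.

E 939462 m, N 5090973 m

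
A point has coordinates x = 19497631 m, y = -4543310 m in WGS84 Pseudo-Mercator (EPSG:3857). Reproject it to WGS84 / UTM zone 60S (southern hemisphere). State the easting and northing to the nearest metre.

Web Mercator inverse (R = 6378137 m) → φ = -37.74389733°, λ = 175.15019931°.
UTM 60S forward: E = 337022.107 m, N = 5820988.718 m.

E 337022 m, N 5820989 m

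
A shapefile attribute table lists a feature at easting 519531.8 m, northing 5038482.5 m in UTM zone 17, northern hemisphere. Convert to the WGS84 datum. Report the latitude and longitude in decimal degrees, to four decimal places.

lat 45.4996°, lon -80.7500°

Zone 17N: λ₀ = -81°, k₀ = 0.9996, false easting 500000 m.
Meridian distance M = (N − FN)/k₀ = 5040498.7 m.
Inverse transverse Mercator on WGS84 gives φ = 45.49960038°, λ = -80.75000048°.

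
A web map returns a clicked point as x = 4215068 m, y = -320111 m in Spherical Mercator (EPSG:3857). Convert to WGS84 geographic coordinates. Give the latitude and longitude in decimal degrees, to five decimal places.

R = 6378137 m. λ = x/R = 37.86460008°.
φ = 2·arctan(exp(y/R)) − 90° = 2·arctan(0.95105) − 90° = -2.87439956°.

lat -2.87440°, lon 37.86460°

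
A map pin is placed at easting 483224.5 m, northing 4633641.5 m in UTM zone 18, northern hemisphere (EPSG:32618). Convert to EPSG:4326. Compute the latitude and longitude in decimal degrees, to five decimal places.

Zone 18N: λ₀ = -75°, k₀ = 0.9996, false easting 500000 m.
Meridian distance M = (N − FN)/k₀ = 4635495.7 m.
Inverse transverse Mercator on WGS84 gives φ = 41.85450024°, λ = -75.20209976°.

lat 41.85450°, lon -75.20210°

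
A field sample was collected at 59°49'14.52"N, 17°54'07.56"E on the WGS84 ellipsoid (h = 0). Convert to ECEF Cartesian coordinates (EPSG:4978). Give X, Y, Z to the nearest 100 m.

WGS84: a = 6378137 m, e² = 0.006694380; N(φ) = a/√(1−e²sin²φ) = 6394150.773 m.
X = (N+h)·cosφ·cosλ = 3058758.001 m; Y = (N+h)·cosφ·sinλ = 988075.722 m; Z = (N(1−e²)+h)·sinφ = 5490462.107 m.

X 3058800 m, Y 988100 m, Z 5490500 m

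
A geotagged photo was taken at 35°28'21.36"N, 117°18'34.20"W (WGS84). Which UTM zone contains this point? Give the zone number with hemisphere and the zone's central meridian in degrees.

UTM zone = ⌊(λ + 180)/6⌋ + 1; -117.3095° ∈ [-120°, -114°) → zone 11.
Hemisphere: N (φ ≥ 0).
Central meridian λ₀ = 6×11 − 183 = -117°.

Zone 11N, central meridian -117°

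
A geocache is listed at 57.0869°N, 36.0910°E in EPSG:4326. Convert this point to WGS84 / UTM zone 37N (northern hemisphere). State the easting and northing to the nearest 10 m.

Zone 37 central meridian λ₀ = 6×37 − 183 = 39°; Δλ = -2.9090°.
Transverse Mercator on WGS84 with k₀ = 0.9996 gives E = 323727.530 m, N = 6330817.170 m.

E 323730 m, N 6330820 m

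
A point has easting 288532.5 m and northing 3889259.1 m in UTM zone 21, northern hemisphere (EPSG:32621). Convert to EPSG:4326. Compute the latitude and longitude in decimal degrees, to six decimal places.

lat 35.124000°, lon -59.320700°

Zone 21N: λ₀ = -57°, k₀ = 0.9996, false easting 500000 m.
Meridian distance M = (N − FN)/k₀ = 3890815.4 m.
Inverse transverse Mercator on WGS84 gives φ = 35.12399974°, λ = -59.32070048°.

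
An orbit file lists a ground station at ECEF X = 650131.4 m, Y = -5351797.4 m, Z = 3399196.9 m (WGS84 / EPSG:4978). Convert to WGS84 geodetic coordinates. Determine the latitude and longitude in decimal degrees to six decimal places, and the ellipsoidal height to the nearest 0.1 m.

lat 32.405900°, lon -83.073699°, h 1267.5 m

λ = atan2(Y, X) = -83.07369948°; p = √(X²+Y²) = 5391141.5 m.
Bowring's method on WGS84 (a = 6378137 m, b = 6356752.314 m) gives φ = 32.40590007°, h = 1267.520 m.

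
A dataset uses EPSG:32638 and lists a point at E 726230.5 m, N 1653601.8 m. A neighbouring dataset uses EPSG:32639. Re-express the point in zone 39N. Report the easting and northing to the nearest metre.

E 80702 m, N 1656212 m

UTM 38N → geographic: φ = 14.94760011°, λ = 47.10339964°.
UTM 39N (λ₀ = 51°) forward: E = 80702.353 m, N = 1656212.095 m.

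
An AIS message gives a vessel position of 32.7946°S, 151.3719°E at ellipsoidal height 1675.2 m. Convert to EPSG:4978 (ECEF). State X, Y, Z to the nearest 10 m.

X -4711980 m, Y 2572050 m, Z -3435740 m

WGS84: a = 6378137 m, e² = 0.006694380; N(φ) = a/√(1−e²sin²φ) = 6384409.176 m.
X = (N+h)·cosφ·cosλ = -4711975.871 m; Y = (N+h)·cosφ·sinλ = 2572051.328 m; Z = (N(1−e²)+h)·sinφ = -3435739.368 m.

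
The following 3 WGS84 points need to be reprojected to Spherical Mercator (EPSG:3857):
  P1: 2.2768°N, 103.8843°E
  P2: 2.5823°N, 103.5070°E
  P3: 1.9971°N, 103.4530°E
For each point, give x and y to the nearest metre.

P1: x 11564347 m, y 253519 m; P2: x 11522347 m, y 287558 m; P3: x 11516335 m, y 222361 m

Web Mercator: x = R·λ, y = R·ln tan(π/4+φ/2), R = 6378137 m.
P1 (2.2768°, 103.8843°) → (11564347.377, 253518.947) m.
P2 (2.5823°, 103.5070°) → (11522346.534, 287557.689) m.
P3 (1.9971°, 103.4530°) → (11516335.281, 222361.185) m.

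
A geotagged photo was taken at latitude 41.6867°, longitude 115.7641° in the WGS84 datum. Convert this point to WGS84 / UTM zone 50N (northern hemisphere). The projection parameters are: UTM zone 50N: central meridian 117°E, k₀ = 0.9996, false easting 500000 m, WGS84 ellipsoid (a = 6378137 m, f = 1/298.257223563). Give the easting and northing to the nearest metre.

E 397144 m, N 4615730 m

Zone 50 central meridian λ₀ = 6×50 − 183 = 117°; Δλ = -1.2359°.
Transverse Mercator on WGS84 with k₀ = 0.9996 gives E = 397144.232 m, N = 4615729.663 m.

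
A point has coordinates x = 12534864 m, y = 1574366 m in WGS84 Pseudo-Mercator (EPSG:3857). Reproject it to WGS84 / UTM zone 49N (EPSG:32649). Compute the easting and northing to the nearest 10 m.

Web Mercator inverse (R = 6378137 m) → φ = 14.00130267°, λ = 112.60259916°.
UTM 49N forward: E = 673085.018 m, N = 1548456.148 m.

E 673090 m, N 1548460 m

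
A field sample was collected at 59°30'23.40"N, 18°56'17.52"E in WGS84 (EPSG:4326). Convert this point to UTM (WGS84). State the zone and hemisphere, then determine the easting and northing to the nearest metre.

Zone 34N: E 383301 m, N 6598263 m

Longitude 18.9382° lies in the 6° band [18°, 24°), giving zone 34; latitude is north of the equator, so 34N.
Zone 34 central meridian λ₀ = 6×34 − 183 = 21°; Δλ = -2.0618°.
Transverse Mercator on WGS84 with k₀ = 0.9996 gives E = 383301.352 m, N = 6598262.885 m.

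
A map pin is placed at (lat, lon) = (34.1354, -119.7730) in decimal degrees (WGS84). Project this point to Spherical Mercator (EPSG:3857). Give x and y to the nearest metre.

x -13333069 m, y 4046997 m

Web Mercator is spherical with R = a = 6378137 m.
x = R·λ = 6378137 × -2.090433205 = -13333069.371 m.
y = R·ln tan(π/4 + φ/2) = 6378137 × 0.634510902 = 4046997.460 m.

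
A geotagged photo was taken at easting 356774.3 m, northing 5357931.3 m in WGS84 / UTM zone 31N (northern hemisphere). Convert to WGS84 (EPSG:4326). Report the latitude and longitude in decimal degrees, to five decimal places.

lat 48.35830°, lon 1.06650°

Zone 31N: λ₀ = 3°, k₀ = 0.9996, false easting 500000 m.
Meridian distance M = (N − FN)/k₀ = 5360075.3 m.
Inverse transverse Mercator on WGS84 gives φ = 48.35829959°, λ = 1.06650029°.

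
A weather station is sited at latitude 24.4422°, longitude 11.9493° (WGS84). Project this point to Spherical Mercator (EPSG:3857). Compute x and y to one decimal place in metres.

Web Mercator is spherical with R = a = 6378137 m.
x = R·λ = 6378137 × 0.208554628 = 1330189.991 m.
y = R·ln tan(π/4 + φ/2) = 6378137 × 0.440157593 = 2807385.432 m.

x 1330190.0 m, y 2807385.4 m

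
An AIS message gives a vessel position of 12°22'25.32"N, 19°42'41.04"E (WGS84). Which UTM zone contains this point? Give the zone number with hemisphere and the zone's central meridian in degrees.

Zone 34N, central meridian 21°

UTM zone = ⌊(λ + 180)/6⌋ + 1; 19.7114° ∈ [18°, 24°) → zone 34.
Hemisphere: N (φ ≥ 0).
Central meridian λ₀ = 6×34 − 183 = 21°.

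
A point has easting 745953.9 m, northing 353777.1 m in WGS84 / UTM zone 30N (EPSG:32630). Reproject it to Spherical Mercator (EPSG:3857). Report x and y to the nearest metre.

x -87586 m, y 356218 m

Unproject from UTM 30N (λ₀ = -3°) → φ = 3.19830036°, λ = -0.78680018°.
Web Mercator (R = 6378137 m): x = -87586.195 m, y = 356218.210 m.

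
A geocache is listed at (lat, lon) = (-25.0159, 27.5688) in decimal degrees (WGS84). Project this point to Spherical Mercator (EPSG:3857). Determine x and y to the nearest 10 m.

Web Mercator is spherical with R = a = 6378137 m.
x = R·λ = 6378137 × 0.481166331 = 3068944.778 m.
y = R·ln tan(π/4 + φ/2) = 6378137 × -0.451181545 = -2877697.707 m.

x 3068940 m, y -2877700 m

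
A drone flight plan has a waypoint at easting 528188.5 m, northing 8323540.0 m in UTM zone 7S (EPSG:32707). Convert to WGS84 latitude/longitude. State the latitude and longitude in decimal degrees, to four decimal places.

lat -15.1638°, lon -140.7376°

Zone 7S: λ₀ = -141°, k₀ = 0.9996, false easting 500000 m, false northing 10000000 m.
Meridian distance M = (N − FN)/k₀ = -1677130.9 m.
Inverse transverse Mercator on WGS84 gives φ = -15.16379986°, λ = -140.73759959°.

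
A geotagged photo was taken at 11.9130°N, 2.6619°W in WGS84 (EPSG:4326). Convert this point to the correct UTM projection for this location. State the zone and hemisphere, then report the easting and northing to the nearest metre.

Longitude -2.6619° lies in the 6° band [-6°, 0°), giving zone 30; latitude is north of the equator, so 30N.
Zone 30 central meridian λ₀ = 6×30 − 183 = -3°; Δλ = +0.3381°.
Transverse Mercator on WGS84 with k₀ = 0.9996 gives E = 536817.216 m, N = 1316955.800 m.

Zone 30N: E 536817 m, N 1316956 m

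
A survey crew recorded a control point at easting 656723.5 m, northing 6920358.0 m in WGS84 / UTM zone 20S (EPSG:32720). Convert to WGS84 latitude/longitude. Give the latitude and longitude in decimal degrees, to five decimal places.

Zone 20S: λ₀ = -63°, k₀ = 0.9996, false easting 500000 m, false northing 10000000 m.
Meridian distance M = (N − FN)/k₀ = -3080874.3 m.
Inverse transverse Mercator on WGS84 gives φ = -27.83230037°, λ = -61.40859978°.

lat -27.83230°, lon -61.40860°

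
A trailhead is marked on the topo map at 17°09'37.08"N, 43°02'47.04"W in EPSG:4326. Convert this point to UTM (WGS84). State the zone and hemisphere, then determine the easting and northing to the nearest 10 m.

Zone 23N: E 707800 m, N 1898330 m

Longitude -43.0464° lies in the 6° band [-48°, -42°), giving zone 23; latitude is north of the equator, so 23N.
Zone 23 central meridian λ₀ = 6×23 − 183 = -45°; Δλ = +1.9536°.
Transverse Mercator on WGS84 with k₀ = 0.9996 gives E = 707803.398 m, N = 1898333.914 m.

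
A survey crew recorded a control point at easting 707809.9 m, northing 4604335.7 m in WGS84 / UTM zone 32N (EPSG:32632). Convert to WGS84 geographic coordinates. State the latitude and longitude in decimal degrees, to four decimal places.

lat 41.5637°, lon 11.4922°

Zone 32N: λ₀ = 9°, k₀ = 0.9996, false easting 500000 m.
Meridian distance M = (N − FN)/k₀ = 4606178.2 m.
Inverse transverse Mercator on WGS84 gives φ = 41.56369995°, λ = 11.49219973°.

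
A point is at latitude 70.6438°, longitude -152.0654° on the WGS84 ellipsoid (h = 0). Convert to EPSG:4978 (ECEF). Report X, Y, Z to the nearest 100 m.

X -1873200 m, Y -993300 m, Z 5995200 m

WGS84: a = 6378137 m, e² = 0.006694380; N(φ) = a/√(1−e²sin²φ) = 6397225.970 m.
X = (N+h)·cosφ·cosλ = -1873245.666 m; Y = (N+h)·cosφ·sinλ = -993281.340 m; Z = (N(1−e²)+h)·sinφ = 5995226.308 m.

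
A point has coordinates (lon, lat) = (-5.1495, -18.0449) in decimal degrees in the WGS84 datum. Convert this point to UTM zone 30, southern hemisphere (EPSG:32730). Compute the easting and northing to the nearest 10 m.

E 272460 m, N 8003520 m

Zone 30 central meridian λ₀ = 6×30 − 183 = -3°; Δλ = -2.1495°.
Transverse Mercator on WGS84 with k₀ = 0.9996 gives E = 272462.529 m, N = 8003524.337 m.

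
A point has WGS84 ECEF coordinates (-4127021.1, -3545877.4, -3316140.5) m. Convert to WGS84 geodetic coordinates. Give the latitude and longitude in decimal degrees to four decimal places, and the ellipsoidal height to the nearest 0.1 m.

λ = atan2(Y, X) = -139.33130059°; p = √(X²+Y²) = 5441098.2 m.
Bowring's method on WGS84 (a = 6378137 m, b = 6356752.314 m) gives φ = -31.53200010°, h = -327.489 m.

lat -31.5320°, lon -139.3313°, h -327.5 m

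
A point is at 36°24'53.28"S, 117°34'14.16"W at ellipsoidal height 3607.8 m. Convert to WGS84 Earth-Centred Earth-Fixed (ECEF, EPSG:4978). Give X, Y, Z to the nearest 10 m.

X -2379800 m, Y -4557830 m, Z -3767470 m

WGS84: a = 6378137 m, e² = 0.006694380; N(φ) = a/√(1−e²sin²φ) = 6385673.512 m.
X = (N+h)·cosφ·cosλ = -2379796.976 m; Y = (N+h)·cosφ·sinλ = -4557826.506 m; Z = (N(1−e²)+h)·sinφ = -3767472.047 m.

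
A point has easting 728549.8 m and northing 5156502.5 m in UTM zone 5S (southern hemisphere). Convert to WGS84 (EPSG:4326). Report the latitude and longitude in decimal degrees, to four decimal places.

Zone 5S: λ₀ = -153°, k₀ = 0.9996, false easting 500000 m, false northing 10000000 m.
Meridian distance M = (N − FN)/k₀ = -4845435.7 m.
Inverse transverse Mercator on WGS84 gives φ = -43.70929979°, λ = -150.16319989°.

lat -43.7093°, lon -150.1632°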